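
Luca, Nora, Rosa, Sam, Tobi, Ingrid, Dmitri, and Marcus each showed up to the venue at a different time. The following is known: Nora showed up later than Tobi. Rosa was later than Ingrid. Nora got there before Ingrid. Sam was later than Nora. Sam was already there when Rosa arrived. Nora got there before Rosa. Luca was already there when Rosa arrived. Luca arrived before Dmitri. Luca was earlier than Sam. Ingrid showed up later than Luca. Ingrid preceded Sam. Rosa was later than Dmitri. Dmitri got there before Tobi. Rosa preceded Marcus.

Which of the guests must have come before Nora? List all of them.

Directly stated before Nora: Tobi.
Dmitri reaches Nora via Dmitri → Tobi → Nora.
Luca reaches Nora via Luca → Dmitri → Tobi → Nora.

Dmitri, Luca, Tobi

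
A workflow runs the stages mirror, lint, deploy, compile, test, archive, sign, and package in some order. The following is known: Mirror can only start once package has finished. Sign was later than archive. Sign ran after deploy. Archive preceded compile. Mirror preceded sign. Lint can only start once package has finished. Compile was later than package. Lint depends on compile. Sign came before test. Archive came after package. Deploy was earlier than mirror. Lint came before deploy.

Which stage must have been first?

package

Package has a chain of constraints placing it before every other stage, so package must be first.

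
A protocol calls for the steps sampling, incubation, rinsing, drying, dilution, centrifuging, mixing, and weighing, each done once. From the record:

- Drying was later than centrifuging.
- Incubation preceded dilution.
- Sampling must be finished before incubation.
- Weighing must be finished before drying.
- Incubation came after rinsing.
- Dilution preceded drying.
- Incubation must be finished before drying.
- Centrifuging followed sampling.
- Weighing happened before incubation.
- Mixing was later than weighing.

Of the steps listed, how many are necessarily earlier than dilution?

4

Directly stated before dilution: incubation.
Rinsing reaches dilution via rinsing → incubation → dilution.
Sampling reaches dilution via sampling → incubation → dilution.
Weighing reaches dilution via weighing → incubation → dilution.
No chain forces drying (or any of the others) ahead of dilution.
That's incubation, rinsing, sampling, and weighing — 4 in all.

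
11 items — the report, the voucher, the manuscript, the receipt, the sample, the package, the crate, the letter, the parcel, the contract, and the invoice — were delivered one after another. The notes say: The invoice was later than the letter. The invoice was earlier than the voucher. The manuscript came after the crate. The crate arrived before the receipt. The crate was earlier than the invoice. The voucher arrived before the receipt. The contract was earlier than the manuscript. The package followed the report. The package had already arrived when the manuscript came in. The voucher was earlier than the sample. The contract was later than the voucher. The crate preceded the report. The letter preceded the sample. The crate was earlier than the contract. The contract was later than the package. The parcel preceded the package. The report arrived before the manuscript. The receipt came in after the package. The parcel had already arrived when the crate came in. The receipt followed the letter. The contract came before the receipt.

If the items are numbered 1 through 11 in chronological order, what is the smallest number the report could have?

3

The crate and the parcel must both come before the report — 2 forced predecessors.
Nothing else is forced ahead of the report, so its earliest slot is position 2 + 1 = 3.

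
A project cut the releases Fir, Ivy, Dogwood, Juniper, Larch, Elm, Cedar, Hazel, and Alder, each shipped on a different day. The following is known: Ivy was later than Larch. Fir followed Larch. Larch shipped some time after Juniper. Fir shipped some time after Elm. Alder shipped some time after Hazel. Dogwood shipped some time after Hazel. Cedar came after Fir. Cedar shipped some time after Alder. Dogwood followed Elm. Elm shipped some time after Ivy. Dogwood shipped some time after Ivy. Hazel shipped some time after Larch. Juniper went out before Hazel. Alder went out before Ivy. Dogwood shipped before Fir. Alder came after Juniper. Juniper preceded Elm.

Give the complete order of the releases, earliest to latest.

Juniper, Larch, Hazel, Alder, Ivy, Elm, Dogwood, Fir, Cedar

The constraints fix every adjacent pair, so only one ordering works:
Juniper → Larch → Hazel → Alder → Ivy → Elm → Dogwood → Fir → Cedar.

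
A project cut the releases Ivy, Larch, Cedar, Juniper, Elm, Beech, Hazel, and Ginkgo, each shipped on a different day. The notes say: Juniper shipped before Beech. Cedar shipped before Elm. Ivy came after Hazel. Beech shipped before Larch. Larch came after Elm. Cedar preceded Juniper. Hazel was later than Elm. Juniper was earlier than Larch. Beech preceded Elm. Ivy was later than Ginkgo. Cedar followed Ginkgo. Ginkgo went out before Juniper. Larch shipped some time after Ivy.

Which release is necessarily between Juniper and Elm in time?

Beech

Tracing the constraints gives Juniper → Beech → Elm, so Beech sits after Juniper and before Elm.
No other release is forced both after Juniper and before Elm.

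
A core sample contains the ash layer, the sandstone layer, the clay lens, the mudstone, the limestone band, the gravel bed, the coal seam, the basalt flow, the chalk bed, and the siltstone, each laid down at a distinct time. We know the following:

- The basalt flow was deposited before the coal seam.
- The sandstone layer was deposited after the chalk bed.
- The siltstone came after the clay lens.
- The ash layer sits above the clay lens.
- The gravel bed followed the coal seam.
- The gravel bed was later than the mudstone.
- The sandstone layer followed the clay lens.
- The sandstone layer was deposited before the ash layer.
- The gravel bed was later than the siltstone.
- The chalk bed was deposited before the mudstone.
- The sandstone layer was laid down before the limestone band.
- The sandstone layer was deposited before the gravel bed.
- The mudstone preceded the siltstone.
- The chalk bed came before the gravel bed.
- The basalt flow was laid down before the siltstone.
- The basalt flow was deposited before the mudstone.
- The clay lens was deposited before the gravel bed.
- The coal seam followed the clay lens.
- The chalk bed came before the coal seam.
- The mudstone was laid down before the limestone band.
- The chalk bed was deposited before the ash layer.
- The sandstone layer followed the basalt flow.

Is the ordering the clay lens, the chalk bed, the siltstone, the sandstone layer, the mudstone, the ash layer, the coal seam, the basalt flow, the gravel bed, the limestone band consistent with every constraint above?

The constraints require the basalt flow before the siltstone, but in the proposed sequence the siltstone appears ahead of the basalt flow. That one violation is enough.

no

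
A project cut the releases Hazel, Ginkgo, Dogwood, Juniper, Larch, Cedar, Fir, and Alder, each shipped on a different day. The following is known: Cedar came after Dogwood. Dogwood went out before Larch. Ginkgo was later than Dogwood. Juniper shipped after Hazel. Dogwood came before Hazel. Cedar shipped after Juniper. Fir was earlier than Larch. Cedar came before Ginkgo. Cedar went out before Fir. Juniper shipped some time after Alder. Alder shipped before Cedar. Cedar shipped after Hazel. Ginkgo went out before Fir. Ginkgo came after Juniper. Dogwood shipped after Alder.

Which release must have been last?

Larch

Every other release has a chain of constraints placing it before Larch, so Larch is last.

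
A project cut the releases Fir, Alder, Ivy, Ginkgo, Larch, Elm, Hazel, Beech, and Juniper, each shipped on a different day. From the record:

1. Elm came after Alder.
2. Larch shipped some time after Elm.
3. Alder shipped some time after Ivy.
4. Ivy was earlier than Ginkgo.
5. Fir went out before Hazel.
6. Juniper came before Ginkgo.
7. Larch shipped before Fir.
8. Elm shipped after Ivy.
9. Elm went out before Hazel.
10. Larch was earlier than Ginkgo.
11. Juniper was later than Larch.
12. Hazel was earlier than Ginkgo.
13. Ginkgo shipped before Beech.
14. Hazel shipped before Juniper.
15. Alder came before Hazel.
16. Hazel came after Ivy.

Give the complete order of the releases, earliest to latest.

Ivy, Alder, Elm, Larch, Fir, Hazel, Juniper, Ginkgo, Beech

The constraints fix every adjacent pair, so only one ordering works:
Ivy → Alder → Elm → Larch → Fir → Hazel → Juniper → Ginkgo → Beech.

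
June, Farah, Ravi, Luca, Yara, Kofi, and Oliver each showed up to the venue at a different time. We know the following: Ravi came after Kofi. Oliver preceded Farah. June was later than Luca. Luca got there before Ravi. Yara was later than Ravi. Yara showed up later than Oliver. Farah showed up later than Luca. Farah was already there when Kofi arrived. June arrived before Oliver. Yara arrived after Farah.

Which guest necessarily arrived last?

Every other guest has a chain of constraints placing them before Yara, so Yara is last.

Yara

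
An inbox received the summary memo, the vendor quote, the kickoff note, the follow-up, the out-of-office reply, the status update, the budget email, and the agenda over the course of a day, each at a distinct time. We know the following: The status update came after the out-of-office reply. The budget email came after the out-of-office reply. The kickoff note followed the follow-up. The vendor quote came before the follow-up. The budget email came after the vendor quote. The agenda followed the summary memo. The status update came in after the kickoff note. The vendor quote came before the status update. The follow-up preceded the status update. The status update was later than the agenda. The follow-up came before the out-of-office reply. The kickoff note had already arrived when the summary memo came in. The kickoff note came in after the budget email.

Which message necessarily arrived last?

the status update

Every other message has a chain of constraints placing it before the status update, so the status update is last.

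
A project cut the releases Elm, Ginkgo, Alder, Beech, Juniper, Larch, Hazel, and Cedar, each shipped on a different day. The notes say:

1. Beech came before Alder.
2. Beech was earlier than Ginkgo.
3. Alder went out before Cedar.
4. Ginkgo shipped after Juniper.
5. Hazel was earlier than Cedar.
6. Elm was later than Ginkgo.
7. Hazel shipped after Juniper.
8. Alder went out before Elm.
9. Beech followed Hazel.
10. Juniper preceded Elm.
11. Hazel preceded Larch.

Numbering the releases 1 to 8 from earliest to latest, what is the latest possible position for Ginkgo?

Ginkgo must come before Elm — 1 release forced after it.
Everything else can be placed before Ginkgo in some valid order, so Ginkgo can sit as late as position 8 − 1 = 7.

7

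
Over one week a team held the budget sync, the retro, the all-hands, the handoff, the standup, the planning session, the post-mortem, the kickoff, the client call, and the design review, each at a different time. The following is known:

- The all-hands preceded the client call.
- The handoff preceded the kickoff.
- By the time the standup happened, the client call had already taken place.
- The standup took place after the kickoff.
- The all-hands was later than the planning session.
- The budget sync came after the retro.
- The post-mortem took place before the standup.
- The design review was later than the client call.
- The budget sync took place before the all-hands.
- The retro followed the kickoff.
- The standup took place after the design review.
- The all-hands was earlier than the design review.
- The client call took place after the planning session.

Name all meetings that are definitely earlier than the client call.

Directly stated before the client call: the all-hands and the planning session.
The budget sync reaches the client call via the budget sync → the all-hands → the client call.
The handoff reaches the client call via the handoff → the kickoff → the retro → the budget sync → the all-hands → the client call.
The kickoff reaches the client call via the kickoff → the retro → the budget sync → the all-hands → the client call.
Likewise the retro reaches the client call by chaining the stated constraints.
No chain forces the design review (or any of the others) ahead of the client call.

the all-hands, the budget sync, the handoff, the kickoff, the planning session, the retro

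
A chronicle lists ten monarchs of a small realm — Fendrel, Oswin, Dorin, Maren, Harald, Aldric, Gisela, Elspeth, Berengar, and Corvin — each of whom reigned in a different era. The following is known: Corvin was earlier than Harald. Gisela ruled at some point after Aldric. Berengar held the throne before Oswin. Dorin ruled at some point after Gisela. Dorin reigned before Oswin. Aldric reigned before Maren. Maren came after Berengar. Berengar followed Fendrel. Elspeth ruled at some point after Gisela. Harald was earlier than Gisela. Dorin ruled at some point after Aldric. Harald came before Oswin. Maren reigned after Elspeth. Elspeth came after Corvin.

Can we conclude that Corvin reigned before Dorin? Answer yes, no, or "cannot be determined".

Chain the constraints: Corvin → Harald → Gisela → Dorin. Each link is directly stated, so Corvin comes before Dorin.

yes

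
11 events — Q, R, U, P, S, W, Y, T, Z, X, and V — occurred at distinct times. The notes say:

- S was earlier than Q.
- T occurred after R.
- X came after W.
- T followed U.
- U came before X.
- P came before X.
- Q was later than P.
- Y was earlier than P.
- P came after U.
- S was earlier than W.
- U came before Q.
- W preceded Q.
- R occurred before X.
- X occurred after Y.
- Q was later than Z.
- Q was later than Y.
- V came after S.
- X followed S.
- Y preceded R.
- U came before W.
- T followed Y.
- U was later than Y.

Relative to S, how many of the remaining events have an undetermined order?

6

Forced after S: Q, V, W, and X.
That leaves P, R, T, U, Y, and Z with no forced order relative to S — 6.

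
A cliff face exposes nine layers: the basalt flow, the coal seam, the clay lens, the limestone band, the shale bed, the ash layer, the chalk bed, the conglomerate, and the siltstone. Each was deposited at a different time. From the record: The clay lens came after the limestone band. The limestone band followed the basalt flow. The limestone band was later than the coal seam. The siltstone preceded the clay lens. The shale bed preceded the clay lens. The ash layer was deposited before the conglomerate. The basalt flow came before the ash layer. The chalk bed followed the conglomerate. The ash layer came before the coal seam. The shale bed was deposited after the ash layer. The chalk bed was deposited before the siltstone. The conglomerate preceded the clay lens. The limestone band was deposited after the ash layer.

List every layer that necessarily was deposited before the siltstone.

the ash layer, the basalt flow, the chalk bed, the conglomerate

Directly stated before the siltstone: the chalk bed.
The ash layer reaches the siltstone via the ash layer → the conglomerate → the chalk bed → the siltstone.
The basalt flow reaches the siltstone via the basalt flow → the ash layer → the conglomerate → the chalk bed → the siltstone.
The conglomerate reaches the siltstone via the conglomerate → the chalk bed → the siltstone.
No chain forces the clay lens (or any of the others) ahead of the siltstone.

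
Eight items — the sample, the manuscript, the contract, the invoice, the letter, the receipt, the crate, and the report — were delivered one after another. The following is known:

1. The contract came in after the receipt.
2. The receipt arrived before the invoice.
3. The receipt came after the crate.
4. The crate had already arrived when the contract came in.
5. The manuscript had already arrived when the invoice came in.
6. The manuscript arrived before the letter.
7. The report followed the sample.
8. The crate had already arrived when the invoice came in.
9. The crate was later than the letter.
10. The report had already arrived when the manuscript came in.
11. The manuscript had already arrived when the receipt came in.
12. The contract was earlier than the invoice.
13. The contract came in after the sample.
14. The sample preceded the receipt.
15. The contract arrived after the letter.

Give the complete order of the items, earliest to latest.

the sample, the report, the manuscript, the letter, the crate, the receipt, the contract, the invoice

The constraints fix every adjacent pair, so only one ordering works:
the sample → the report → the manuscript → the letter → the crate → the receipt → the contract → the invoice.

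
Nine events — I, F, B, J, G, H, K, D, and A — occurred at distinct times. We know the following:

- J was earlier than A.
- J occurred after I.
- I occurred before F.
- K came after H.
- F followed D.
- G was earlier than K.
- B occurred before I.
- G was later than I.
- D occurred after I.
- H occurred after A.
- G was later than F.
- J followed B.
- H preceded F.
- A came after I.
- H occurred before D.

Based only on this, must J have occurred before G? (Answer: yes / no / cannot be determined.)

Chain the constraints: J → A → H → F → G. Each link is directly stated, so J comes before G.

yes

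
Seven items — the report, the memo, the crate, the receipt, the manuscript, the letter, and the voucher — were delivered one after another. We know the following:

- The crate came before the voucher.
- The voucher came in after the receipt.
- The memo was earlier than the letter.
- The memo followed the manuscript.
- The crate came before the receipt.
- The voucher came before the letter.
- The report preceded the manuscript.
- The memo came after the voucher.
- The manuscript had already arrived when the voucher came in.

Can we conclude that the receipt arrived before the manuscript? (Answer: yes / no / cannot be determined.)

No chain of stated constraints runs from the receipt to the manuscript, and none runs from the manuscript to the receipt either.
So the relative order of the receipt and the manuscript is not fixed by the given facts.

cannot be determined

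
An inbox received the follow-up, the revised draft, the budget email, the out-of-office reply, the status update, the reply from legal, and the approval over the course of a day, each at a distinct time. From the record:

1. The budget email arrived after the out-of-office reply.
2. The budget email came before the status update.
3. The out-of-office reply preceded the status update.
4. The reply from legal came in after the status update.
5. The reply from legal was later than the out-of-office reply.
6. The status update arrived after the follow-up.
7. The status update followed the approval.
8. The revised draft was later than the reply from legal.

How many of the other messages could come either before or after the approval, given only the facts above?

3

Forced after the approval: the reply from legal, the revised draft, and the status update.
That leaves the budget email, the follow-up, and the out-of-office reply with no forced order relative to the approval — 3.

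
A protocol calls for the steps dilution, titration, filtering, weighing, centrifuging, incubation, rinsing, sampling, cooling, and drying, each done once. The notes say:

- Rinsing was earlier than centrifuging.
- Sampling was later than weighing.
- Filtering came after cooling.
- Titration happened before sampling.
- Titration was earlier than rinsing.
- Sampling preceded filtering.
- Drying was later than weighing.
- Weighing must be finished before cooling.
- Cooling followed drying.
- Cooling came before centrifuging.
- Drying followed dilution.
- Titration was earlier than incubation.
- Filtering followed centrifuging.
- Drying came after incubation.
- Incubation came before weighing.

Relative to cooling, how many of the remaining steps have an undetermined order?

Forced before cooling: dilution, drying, incubation, titration, and weighing; forced after cooling: centrifuging and filtering.
That leaves rinsing and sampling with no forced order relative to cooling — 2.

2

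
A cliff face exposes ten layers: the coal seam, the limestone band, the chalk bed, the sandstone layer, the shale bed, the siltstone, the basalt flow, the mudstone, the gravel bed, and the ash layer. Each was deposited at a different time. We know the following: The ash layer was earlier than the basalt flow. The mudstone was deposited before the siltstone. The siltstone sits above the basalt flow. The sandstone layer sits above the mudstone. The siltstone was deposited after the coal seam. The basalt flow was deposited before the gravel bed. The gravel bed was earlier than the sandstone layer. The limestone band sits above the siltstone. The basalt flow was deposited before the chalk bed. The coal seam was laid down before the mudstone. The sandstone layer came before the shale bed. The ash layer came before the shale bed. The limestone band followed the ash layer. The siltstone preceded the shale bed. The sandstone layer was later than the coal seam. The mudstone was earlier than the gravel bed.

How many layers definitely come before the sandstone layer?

5

Directly stated before the sandstone layer: the coal seam, the gravel bed, and the mudstone.
The ash layer reaches the sandstone layer via the ash layer → the basalt flow → the gravel bed → the sandstone layer.
The basalt flow reaches the sandstone layer via the basalt flow → the gravel bed → the sandstone layer.
No chain forces the limestone band (or any of the others) ahead of the sandstone layer.
That's the ash layer, the basalt flow, the coal seam, the gravel bed, and the mudstone — 5 in all.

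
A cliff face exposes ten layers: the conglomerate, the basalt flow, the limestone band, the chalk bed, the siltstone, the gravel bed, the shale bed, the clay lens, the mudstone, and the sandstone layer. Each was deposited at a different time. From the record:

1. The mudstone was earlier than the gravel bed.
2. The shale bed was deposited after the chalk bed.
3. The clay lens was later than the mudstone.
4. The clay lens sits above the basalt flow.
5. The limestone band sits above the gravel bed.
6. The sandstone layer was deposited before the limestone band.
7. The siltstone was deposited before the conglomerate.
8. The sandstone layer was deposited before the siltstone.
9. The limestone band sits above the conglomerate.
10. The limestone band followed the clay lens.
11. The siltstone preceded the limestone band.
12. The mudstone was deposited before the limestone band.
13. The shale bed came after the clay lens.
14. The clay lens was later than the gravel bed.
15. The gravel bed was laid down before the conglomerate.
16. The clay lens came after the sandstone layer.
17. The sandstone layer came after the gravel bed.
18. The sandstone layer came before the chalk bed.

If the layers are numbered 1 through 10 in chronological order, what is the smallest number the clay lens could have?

5

The basalt flow, the gravel bed, the mudstone, and the sandstone layer must all come before the clay lens — 4 forced predecessors.
Nothing else is forced ahead of the clay lens, so its earliest slot is position 4 + 1 = 5.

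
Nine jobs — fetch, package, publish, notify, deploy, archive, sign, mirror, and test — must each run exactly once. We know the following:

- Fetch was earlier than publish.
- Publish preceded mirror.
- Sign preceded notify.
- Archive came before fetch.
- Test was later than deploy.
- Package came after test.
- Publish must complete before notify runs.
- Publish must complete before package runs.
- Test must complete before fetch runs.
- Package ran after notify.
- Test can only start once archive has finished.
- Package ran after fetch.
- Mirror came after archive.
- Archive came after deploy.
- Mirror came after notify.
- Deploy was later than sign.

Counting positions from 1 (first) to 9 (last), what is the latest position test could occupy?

Test must come before fetch, mirror, notify, package, and publish — 5 stages forced after it.
Everything else can be placed before test in some valid order, so test can sit as late as position 9 − 5 = 4.

4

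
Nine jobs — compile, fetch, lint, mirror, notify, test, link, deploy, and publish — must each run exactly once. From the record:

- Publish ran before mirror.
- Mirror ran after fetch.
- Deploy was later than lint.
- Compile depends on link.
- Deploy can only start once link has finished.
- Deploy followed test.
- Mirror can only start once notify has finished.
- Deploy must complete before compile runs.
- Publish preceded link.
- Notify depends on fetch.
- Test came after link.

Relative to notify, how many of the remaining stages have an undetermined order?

6

Forced before notify: fetch; forced after notify: mirror.
That leaves compile, deploy, link, lint, publish, and test with no forced order relative to notify — 6.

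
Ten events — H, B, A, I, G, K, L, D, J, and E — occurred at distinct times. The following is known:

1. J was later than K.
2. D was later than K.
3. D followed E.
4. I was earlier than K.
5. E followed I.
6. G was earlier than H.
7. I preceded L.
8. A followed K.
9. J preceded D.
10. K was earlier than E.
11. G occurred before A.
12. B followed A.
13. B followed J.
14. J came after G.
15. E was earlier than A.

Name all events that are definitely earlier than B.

Directly stated before B: A and J.
E reaches B via E → A → B.
G reaches B via G → A → B.
I reaches B via I → K → J → B.
Likewise K reaches B by chaining the stated constraints.
No chain forces H (or any of the others) ahead of B.

A, E, G, I, J, K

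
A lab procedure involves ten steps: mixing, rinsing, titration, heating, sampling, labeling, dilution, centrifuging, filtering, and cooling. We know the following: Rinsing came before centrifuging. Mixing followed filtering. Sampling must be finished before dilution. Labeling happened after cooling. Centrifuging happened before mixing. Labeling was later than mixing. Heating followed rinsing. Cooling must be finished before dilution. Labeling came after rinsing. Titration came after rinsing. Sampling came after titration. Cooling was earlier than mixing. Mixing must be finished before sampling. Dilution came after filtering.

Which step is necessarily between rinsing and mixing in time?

centrifuging

Tracing the constraints gives rinsing → centrifuging → mixing, so centrifuging sits after rinsing and before mixing.
No other step is forced both after rinsing and before mixing.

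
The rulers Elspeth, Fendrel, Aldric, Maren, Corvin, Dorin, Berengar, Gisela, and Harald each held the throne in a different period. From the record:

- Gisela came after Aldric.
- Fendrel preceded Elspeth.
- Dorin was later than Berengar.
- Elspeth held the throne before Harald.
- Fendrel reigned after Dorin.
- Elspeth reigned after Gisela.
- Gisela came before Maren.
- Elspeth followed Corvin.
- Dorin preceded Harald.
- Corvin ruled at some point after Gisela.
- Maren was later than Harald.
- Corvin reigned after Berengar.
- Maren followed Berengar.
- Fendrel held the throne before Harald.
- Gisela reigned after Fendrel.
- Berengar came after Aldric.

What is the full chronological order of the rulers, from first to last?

The constraints fix every adjacent pair, so only one ordering works:
Aldric → Berengar → Dorin → Fendrel → Gisela → Corvin → Elspeth → Harald → Maren.

Aldric, Berengar, Dorin, Fendrel, Gisela, Corvin, Elspeth, Harald, Maren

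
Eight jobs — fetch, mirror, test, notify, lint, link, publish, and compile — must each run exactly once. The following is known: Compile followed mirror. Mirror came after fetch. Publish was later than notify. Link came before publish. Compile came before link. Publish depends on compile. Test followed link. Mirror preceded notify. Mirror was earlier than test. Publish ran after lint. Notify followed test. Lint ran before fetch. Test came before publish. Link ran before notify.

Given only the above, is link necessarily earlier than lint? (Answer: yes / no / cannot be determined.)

no

Tracing the constraints gives lint → fetch → mirror → compile → link, so lint must come before link.
That means link cannot be before lint.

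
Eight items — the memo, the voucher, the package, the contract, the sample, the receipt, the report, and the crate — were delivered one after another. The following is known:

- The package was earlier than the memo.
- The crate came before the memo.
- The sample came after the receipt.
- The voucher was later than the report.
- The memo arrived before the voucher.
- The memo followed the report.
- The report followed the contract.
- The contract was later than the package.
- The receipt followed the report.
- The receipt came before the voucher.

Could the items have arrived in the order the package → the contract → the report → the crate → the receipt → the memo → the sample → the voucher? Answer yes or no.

Check each stated constraint against the proposed order — e.g. the report is ahead of the voucher; the package is ahead of the memo. Every pair is in the required order; nothing is violated.

yes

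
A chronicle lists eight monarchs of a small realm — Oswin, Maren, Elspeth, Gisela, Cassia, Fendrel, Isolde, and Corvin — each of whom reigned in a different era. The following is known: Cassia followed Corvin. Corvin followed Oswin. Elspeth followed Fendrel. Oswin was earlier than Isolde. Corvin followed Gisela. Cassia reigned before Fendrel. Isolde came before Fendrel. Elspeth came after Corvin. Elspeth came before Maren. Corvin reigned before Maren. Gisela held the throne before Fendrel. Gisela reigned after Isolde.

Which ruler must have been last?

Maren

Every other ruler has a chain of constraints placing them before Maren, so Maren is last.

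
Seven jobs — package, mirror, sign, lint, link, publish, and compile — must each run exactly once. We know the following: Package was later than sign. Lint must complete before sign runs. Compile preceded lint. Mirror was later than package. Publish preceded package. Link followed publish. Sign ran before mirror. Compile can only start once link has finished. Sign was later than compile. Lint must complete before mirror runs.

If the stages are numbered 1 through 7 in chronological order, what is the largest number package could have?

6

Package must come before mirror — 1 stage forced after it.
Everything else can be placed before package in some valid order, so package can sit as late as position 7 − 1 = 6.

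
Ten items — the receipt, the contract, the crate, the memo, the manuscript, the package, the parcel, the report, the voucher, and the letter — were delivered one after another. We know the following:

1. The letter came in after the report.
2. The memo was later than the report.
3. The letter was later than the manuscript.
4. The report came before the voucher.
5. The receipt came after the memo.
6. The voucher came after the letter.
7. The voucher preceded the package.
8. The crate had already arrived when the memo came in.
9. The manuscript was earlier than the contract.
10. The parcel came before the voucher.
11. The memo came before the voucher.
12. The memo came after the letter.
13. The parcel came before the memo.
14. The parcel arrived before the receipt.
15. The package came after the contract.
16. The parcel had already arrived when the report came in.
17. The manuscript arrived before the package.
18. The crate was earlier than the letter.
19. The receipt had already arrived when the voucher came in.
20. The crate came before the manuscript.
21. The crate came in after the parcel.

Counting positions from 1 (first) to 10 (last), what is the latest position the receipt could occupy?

The receipt must come before the package and the voucher — 2 items forced after it.
Everything else can be placed before the receipt in some valid order, so the receipt can sit as late as position 10 − 2 = 8.

8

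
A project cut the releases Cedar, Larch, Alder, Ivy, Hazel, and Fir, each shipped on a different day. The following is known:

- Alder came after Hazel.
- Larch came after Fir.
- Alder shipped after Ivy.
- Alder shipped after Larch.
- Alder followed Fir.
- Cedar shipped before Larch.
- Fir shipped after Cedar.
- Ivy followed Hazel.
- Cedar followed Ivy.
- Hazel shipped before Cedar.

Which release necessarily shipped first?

Hazel has a chain of constraints placing it before every other release, so Hazel must be first.

Hazel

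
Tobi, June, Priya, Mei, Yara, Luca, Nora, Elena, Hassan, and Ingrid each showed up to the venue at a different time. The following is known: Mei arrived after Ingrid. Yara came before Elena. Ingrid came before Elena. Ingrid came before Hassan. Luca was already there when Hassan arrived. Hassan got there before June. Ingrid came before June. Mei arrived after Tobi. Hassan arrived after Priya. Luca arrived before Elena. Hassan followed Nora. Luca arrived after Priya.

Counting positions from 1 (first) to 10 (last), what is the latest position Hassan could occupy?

Hassan must come before June — 1 guest forced after them.
Everything else can be placed before Hassan in some valid order, so Hassan can sit as late as position 10 − 1 = 9.

9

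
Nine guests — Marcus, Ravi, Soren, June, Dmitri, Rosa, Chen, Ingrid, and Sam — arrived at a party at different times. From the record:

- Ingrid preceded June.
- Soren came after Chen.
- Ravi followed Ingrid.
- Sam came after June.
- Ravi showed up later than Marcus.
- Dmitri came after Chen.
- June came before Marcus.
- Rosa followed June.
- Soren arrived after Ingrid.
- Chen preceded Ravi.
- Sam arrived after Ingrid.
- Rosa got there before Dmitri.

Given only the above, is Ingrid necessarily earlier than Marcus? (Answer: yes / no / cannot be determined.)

yes

Chain the constraints: Ingrid → June → Marcus. Each link is directly stated, so Ingrid comes before Marcus.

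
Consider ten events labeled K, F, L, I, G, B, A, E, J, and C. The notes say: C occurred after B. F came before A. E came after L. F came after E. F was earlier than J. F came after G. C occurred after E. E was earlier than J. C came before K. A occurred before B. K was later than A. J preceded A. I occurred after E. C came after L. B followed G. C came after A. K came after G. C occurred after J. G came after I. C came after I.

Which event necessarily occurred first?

L

L has a chain of constraints placing it before every other event, so L must be first.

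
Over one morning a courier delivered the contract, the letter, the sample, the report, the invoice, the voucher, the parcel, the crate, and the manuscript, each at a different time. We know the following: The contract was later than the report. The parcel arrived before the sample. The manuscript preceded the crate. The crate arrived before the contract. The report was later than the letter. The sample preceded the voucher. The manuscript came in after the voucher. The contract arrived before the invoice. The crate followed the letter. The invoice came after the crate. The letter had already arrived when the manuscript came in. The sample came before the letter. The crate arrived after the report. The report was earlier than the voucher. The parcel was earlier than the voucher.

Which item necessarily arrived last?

the invoice

Every other item has a chain of constraints placing it before the invoice, so the invoice is last.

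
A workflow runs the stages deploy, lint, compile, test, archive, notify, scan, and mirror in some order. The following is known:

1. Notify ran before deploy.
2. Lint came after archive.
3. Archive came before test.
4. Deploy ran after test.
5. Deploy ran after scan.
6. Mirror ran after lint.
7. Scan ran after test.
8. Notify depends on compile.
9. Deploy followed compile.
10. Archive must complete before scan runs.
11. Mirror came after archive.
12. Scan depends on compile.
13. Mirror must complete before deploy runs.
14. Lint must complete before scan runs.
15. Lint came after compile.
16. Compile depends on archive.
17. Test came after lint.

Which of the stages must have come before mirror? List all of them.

Directly stated before mirror: archive and lint.
Compile reaches mirror via compile → lint → mirror.

archive, compile, lint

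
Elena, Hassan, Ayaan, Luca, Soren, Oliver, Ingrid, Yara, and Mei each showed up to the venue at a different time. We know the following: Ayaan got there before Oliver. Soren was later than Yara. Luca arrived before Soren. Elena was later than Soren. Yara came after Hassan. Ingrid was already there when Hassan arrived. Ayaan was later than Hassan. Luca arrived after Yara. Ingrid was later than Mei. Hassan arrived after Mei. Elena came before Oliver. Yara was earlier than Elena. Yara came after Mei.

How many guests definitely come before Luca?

4

Directly stated before Luca: Yara.
Hassan reaches Luca via Hassan → Yara → Luca.
Ingrid reaches Luca via Ingrid → Hassan → Yara → Luca.
Mei reaches Luca via Mei → Yara → Luca.
That's Hassan, Ingrid, Mei, and Yara — 4 in all.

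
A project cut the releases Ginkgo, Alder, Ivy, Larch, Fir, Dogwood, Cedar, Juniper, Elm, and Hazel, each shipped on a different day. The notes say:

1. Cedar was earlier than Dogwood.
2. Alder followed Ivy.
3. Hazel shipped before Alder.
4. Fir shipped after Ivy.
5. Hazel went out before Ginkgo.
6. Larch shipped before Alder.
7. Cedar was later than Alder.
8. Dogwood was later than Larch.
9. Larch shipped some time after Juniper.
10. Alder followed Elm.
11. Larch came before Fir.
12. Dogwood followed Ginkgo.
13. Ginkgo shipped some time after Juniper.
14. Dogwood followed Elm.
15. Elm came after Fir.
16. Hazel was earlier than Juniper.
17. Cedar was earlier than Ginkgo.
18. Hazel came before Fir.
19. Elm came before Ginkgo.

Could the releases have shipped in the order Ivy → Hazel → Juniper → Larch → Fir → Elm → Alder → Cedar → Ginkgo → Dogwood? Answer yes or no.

Check each stated constraint against the proposed order — e.g. Larch is ahead of Dogwood; Hazel is ahead of Ginkgo. Every pair is in the required order; nothing is violated.

yes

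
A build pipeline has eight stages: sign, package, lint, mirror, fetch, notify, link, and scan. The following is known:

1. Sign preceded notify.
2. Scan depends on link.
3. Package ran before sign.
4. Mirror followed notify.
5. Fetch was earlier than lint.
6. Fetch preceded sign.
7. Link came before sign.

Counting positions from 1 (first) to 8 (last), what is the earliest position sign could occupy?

Fetch, link, and package must all come before sign — 3 forced predecessors.
Nothing else is forced ahead of sign, so its earliest slot is position 3 + 1 = 4.

4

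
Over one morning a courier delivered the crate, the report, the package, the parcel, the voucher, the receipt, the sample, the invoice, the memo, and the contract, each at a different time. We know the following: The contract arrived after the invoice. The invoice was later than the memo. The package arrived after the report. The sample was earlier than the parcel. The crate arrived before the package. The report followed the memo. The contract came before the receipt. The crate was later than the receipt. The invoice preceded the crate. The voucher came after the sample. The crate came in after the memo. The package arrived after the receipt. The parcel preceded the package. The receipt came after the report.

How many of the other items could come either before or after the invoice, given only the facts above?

Forced before the invoice: the memo; forced after the invoice: the contract, the crate, the package, and the receipt.
That leaves the parcel, the report, the sample, and the voucher with no forced order relative to the invoice — 4.

4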